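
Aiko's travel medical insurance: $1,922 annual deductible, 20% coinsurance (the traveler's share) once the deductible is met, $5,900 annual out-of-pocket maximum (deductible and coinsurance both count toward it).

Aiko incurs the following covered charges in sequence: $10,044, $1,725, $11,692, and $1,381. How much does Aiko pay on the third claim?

Bill 1, $10,044: $1,922 to deductible, leaving $8,122; coinsurance $8,122 × 20% = $1,624.40. Traveler owes $3,546.40 (running OOP $3,546.40).
Bill 2, $1,725: 20% coinsurance on $1,725 = $345. Cost to traveler: $345. OOP to date $3,891.40.
Bill 3, $11,692: deductible already satisfied, so traveler's share is 20% × $11,692 = $2,338.40. Adding that to $3,891.40 gives $6,229.80, past the $5,900 cap; traveler pays only $5,900 − $3,891.40 = $2,008.60.

$2,008.60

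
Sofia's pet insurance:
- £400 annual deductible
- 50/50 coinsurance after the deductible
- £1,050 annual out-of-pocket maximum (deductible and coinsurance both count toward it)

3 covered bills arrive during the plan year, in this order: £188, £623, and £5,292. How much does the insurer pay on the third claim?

£4,847.50

Bill 1, £188: all of it applies to the deductible. Cost to owner: £188. OOP to date £188. Plan pays £188 − £188 = £0.
Bill 2, £623: deductible takes £212, £411 remains; owner's 50% is £205.50. Owner owes £417.50 (running OOP £605.50). Plan pays £623 − £417.50 = £205.50.
Bill 3, £5,292: 50% coinsurance on £5,292 = £2,646. That would push OOP to £3,251.50, over the £1,050 cap, so owner pays £1,050 − £605.50 = £444.50. Insurer: £5,292 − £444.50 = £4,847.50.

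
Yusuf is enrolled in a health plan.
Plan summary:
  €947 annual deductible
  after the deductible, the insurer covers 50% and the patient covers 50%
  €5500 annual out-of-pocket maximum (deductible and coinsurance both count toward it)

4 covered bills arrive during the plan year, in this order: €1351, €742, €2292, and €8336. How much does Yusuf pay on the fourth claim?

€2834

Claim 1 (€1351): deductible takes €947, €404 remains; coinsurance €404 × 50% = €202. Cost to patient: €1149. OOP to date €1149.
Claim 2 (€742): 50% coinsurance on €742 = €371. Patient pays €371; OOP now €1520.
Claim 3 (€2292): deductible already satisfied, so patient's share is 50% × €2292 = €1146. Patient owes €1146 (running OOP €2666).
Claim 4 (€8336): deductible met; 50% of €8336 = €4168. Adding that to €2666 gives €6834, past the €5500 cap; patient pays only €5500 − €2666 = €2834.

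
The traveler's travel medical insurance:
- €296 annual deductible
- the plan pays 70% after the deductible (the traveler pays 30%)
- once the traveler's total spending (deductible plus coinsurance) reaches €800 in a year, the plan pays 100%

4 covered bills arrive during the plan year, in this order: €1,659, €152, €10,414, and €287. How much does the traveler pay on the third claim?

Claim 1 (€1,659): deductible takes €296, €1,363 remains; traveler's 30% is €408.90. Traveler pays €704.90; OOP now €704.90.
Claim 2 (€152): deductible already satisfied, so traveler's share is 30% × €152 = €45.60. Cost to traveler: €45.60. OOP to date €750.50.
Claim 3 (€10,414): 30% coinsurance on €10,414 = €3,124.20. OOP would hit €3,874.70 > €800, so the cap limits the traveler to €800 − €750.50 = €49.50.

€49.50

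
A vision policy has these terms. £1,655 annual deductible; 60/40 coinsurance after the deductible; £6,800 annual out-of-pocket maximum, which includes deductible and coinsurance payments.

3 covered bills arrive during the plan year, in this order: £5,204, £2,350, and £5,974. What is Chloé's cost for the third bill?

£2,389.60

Bill 1, £5,204: £1,655 finishes the deductible; £3,549 goes to coinsurance; 40% of £3,549 = £1,419.60. Cost to member: £3,074.60. OOP to date £3,074.60.
Bill 2, £2,350: deductible met; 40% of £2,350 = £940. Member pays £940; OOP now £4,014.60.
Bill 3, £5,974: deductible met; 40% of £5,974 = £2,389.60. Member owes £2,389.60 (running OOP £6,404.20).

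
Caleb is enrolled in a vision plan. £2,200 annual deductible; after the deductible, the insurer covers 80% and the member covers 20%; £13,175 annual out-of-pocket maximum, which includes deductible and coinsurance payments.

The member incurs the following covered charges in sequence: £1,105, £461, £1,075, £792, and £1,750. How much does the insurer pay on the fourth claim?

Claim 1 (£1,105): entire amount goes to the deductible. Member pays £1,105; OOP now £1,105. Insurer: £1,105 − £1,105 = £0.
Claim 2 (£461): fully absorbed by the deductible. Member pays £461; OOP now £1,566. Insurer: £461 − £461 = £0.
Claim 3 (£1,075): £634 finishes the deductible; £441 goes to coinsurance; 20% of £441 = £88.20. Member pays £722.20; OOP now £2,288.20. Insurer: £1,075 − £722.20 = £352.80.
Claim 4 (£792): 20% coinsurance on £792 = £158.40. Member owes £158.40 (running OOP £2,446.60). Insurer: £792 − £158.40 = £633.60.

£633.60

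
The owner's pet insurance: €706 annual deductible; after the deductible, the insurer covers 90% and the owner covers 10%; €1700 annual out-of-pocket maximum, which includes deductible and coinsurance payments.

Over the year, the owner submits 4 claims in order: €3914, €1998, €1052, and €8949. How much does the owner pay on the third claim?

€105.20

Bill 1, €3914: deductible takes €706, €3208 remains; owner's 10% is €320.80. Owner pays €1026.80; OOP now €1026.80.
Bill 2, €1998: 10% coinsurance on €1998 = €199.80. Cost to owner: €199.80. OOP to date €1226.60.
Bill 3, €1052: 10% coinsurance on €1052 = €105.20. Owner pays €105.20; OOP now €1331.80.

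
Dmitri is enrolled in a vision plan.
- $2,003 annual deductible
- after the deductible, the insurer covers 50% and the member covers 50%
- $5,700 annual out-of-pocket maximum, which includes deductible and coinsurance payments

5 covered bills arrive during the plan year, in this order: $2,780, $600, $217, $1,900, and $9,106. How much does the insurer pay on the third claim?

Bill 1, $2,780: deductible takes $2,003, $777 remains; 50% of $777 = $388.50. Cost to member: $2,391.50. OOP to date $2,391.50. Plan pays $2,780 − $2,391.50 = $388.50.
Bill 2, $600: deductible already satisfied, so member's share is 50% × $600 = $300. Cost to member: $300. OOP to date $2,691.50. Insurer: $600 − $300 = $300.
Bill 3, $217: deductible already satisfied, so member's share is 50% × $217 = $108.50. Cost to member: $108.50. OOP to date $2,800. Plan pays $217 − $108.50 = $108.50.

$108.50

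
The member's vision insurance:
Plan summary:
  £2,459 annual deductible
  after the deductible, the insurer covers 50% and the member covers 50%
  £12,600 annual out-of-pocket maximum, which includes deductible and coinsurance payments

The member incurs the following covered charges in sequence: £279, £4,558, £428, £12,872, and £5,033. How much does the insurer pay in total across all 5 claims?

£10,570

Claim 1 — £279: entire amount goes to the deductible. Member owes £279 (running OOP £279). Plan pays £279 − £279 = £0.
Claim 2 — £4,558: £2,180 finishes the deductible; £2,378 goes to coinsurance; 50% of £2,378 = £1,189. Member owes £3,369 (running OOP £3,648). Plan pays £4,558 − £3,369 = £1,189.
Claim 3 — £428: deductible already satisfied, so member's share is 50% × £428 = £214. Member pays £214; OOP now £3,862. Insurer: £428 − £214 = £214.
Claim 4 — £12,872: 50% coinsurance on £12,872 = £6,436. Member pays £6,436; OOP now £10,298. Plan pays £12,872 − £6,436 = £6,436.
Claim 5 — £5,033: deductible already satisfied, so member's share is 50% × £5,033 = £2,516.50. OOP would hit £12,814.50 > £12,600, so the cap limits the member to £12,600 − £10,298 = £2,302. Insurer: £5,033 − £2,302 = £2,731.
Insurer total = bills − member's total = £23,170 − £12,600 = £10,570.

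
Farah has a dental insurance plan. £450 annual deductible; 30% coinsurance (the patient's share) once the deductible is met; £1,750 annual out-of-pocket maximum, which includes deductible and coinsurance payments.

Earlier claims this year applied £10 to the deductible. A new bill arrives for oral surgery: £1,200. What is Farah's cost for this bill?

£668

Remaining deductible: £450 − £10 = £440.
That leaves £1,200 − £440 = £760 for coinsurance.
Patient's 30% share of £760 is £228.
Patient responsibility before any cap: £440 + £228 = £668.
Total out-of-pocket so far would be £10 + £668 = £678, below the £1,750 cap — no reduction.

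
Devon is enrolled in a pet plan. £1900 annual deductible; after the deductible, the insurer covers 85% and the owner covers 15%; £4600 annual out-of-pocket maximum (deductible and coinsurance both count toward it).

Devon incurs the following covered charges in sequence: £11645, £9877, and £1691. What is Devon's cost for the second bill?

Claim 1 (£11645): £1900 to deductible, leaving £9745; owner's 15% is £1461.75. Cost to owner: £3361.75. OOP to date £3361.75.
Claim 2 (£9877): deductible met; 15% of £9877 = £1481.55. That would push OOP to £4843.30, over the £4600 cap, so owner pays £4600 − £3361.75 = £1238.25.

£1238.25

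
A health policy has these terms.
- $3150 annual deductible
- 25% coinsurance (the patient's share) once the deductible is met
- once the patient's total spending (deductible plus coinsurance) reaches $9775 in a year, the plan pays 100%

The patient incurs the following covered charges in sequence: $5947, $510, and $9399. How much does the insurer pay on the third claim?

#1 ($5947): $3150 to deductible, leaving $2797; patient's 25% is $699.25. Patient pays $3849.25; OOP now $3849.25. Insurer: $5947 − $3849.25 = $2097.75.
#2 ($510): deductible met; 25% of $510 = $127.50. Patient owes $127.50 (running OOP $3976.75). Plan pays $510 − $127.50 = $382.50.
#3 ($9399): 25% coinsurance on $9399 = $2349.75. Cost to patient: $2349.75. OOP to date $6326.50. Plan pays $9399 − $2349.75 = $7049.25.

$7049.25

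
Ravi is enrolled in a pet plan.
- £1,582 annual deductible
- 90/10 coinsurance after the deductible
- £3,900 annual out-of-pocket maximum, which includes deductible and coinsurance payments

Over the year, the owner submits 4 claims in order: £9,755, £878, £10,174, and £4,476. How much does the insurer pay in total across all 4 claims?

£21,383

Claim 1 (£9,755): £1,582 finishes the deductible; £8,173 goes to coinsurance; owner's 10% is £817.30. Cost to owner: £2,399.30. OOP to date £2,399.30. Plan pays £9,755 − £2,399.30 = £7,355.70.
Claim 2 (£878): deductible already satisfied, so owner's share is 10% × £878 = £87.80. Cost to owner: £87.80. OOP to date £2,487.10. Plan pays £878 − £87.80 = £790.20.
Claim 3 (£10,174): deductible already satisfied, so owner's share is 10% × £10,174 = £1,017.40. Cost to owner: £1,017.40. OOP to date £3,504.50. Insurer: £10,174 − £1,017.40 = £9,156.60.
Claim 4 (£4,476): 10% coinsurance on £4,476 = £447.60. Adding that to £3,504.50 gives £3,952.10, past the £3,900 cap; owner pays only £3,900 − £3,504.50 = £395.50. Plan pays £4,476 − £395.50 = £4,080.50.
Insurer total: £7,355.70 + £790.20 + £9,156.60 + £4,080.50 = £21,383.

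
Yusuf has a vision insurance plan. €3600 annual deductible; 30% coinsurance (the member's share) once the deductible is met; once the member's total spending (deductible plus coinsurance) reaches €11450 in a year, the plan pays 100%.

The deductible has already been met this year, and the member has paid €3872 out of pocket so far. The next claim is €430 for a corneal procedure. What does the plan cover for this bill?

The deductible is already satisfied, so the full bill goes to coinsurance.
Coinsurance: €430 × 30% = €129.
Total out-of-pocket so far would be €3872 + €129 = €4001, below the €11450 cap — no reduction.
The plan picks up €430 − €129 = €301.

€301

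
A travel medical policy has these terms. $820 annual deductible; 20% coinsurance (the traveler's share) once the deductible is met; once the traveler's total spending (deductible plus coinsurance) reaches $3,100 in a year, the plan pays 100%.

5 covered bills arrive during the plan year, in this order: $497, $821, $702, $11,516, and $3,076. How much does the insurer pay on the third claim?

Bill 1, $497: fully absorbed by the deductible. Traveler owes $497 (running OOP $497). Insurer: $497 − $497 = $0.
Bill 2, $821: $323 finishes the deductible; $498 goes to coinsurance; 20% of $498 = $99.60. Traveler owes $422.60 (running OOP $919.60). Insurer: $821 − $422.60 = $398.40.
Bill 3, $702: deductible already satisfied, so traveler's share is 20% × $702 = $140.40. Cost to traveler: $140.40. OOP to date $1,060. Plan pays $702 − $140.40 = $561.60.

$561.60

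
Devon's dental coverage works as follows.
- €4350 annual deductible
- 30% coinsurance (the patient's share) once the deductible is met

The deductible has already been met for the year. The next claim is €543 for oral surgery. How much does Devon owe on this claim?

The deductible is already satisfied, so the full bill goes to coinsurance.
Patient's 30% share of €543 is €162.90.

€162.90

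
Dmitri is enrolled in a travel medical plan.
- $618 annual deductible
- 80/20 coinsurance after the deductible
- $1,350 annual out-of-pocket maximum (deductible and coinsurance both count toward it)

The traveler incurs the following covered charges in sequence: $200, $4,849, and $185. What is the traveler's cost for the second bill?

Claim 1 ($200): entire amount goes to the deductible. Traveler pays $200; OOP now $200.
Claim 2 ($4,849): $418 to deductible, leaving $4,431; coinsurance $4,431 × 20% = $886.20. Claim cost before the cap: $418 + $886.20 = $1,304.20. OOP would hit $1,504.20 > $1,350, so the cap limits the traveler to $1,350 − $200 = $1,150.

$1,150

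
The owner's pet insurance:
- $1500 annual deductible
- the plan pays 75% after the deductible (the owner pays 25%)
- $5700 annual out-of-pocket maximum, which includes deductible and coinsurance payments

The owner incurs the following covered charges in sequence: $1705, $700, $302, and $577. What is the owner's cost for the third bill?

Claim 1 — $1705: $1500 finishes the deductible; $205 goes to coinsurance; owner's 25% is $51.25. Cost to owner: $1551.25. OOP to date $1551.25.
Claim 2 — $700: deductible met; 25% of $700 = $175. Owner pays $175; OOP now $1726.25.
Claim 3 — $302: 25% coinsurance on $302 = $75.50. Owner owes $75.50 (running OOP $1801.75).

$75.50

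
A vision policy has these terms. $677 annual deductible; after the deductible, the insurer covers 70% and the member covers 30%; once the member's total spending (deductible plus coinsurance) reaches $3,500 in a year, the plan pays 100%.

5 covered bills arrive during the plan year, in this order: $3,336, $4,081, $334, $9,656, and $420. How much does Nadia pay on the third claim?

$100.20

#1 ($3,336): $677 finishes the deductible; $2,659 goes to coinsurance; coinsurance $2,659 × 30% = $797.70. Cost to member: $1,474.70. OOP to date $1,474.70.
#2 ($4,081): 30% coinsurance on $4,081 = $1,224.30. Cost to member: $1,224.30. OOP to date $2,699.
#3 ($334): deductible met; 30% of $334 = $100.20. Member pays $100.20; OOP now $2,799.20.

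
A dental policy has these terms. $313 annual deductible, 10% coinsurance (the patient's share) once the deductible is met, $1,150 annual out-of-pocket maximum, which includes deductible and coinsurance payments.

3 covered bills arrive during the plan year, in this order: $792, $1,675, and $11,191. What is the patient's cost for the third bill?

$621.60

Bill 1, $792: $313 finishes the deductible; $479 goes to coinsurance; 10% of $479 = $47.90. Cost to patient: $360.90. OOP to date $360.90.
Bill 2, $1,675: 10% coinsurance on $1,675 = $167.50. Cost to patient: $167.50. OOP to date $528.40.
Bill 3, $11,191: deductible already satisfied, so patient's share is 10% × $11,191 = $1,119.10. OOP would hit $1,647.50 > $1,150, so the cap limits the patient to $1,150 − $528.40 = $621.60.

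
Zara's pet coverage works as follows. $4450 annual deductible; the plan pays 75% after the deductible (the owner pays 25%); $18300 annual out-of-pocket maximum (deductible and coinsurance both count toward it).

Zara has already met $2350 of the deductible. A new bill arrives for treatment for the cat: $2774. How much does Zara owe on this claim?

$2268.50

Deductible still to meet: $4450 − $2350 = $2100.
That leaves $2774 − $2100 = $674 for coinsurance.
Owner's 25% share of $674 is $168.50.
So the owner owes $2100 + $168.50 = $2268.50 before any cap.
Year-to-date out-of-pocket becomes $2350 + $2268.50 = $4618.50, still under the $18300 maximum, so no cap applies.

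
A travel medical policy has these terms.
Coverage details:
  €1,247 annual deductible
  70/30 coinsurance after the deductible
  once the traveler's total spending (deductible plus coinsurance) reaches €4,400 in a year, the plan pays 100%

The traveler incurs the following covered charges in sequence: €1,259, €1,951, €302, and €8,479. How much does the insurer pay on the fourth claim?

Claim 1 — €1,259: deductible takes €1,247, €12 remains; 30% of €12 = €3.60. Traveler pays €1,250.60; OOP now €1,250.60. Insurer: €1,259 − €1,250.60 = €8.40.
Claim 2 — €1,951: deductible met; 30% of €1,951 = €585.30. Cost to traveler: €585.30. OOP to date €1,835.90. Insurer: €1,951 − €585.30 = €1,365.70.
Claim 3 — €302: 30% coinsurance on €302 = €90.60. Traveler owes €90.60 (running OOP €1,926.50). Insurer: €302 − €90.60 = €211.40.
Claim 4 — €8,479: deductible met; 30% of €8,479 = €2,543.70. Adding that to €1,926.50 gives €4,470.20, past the €4,400 cap; traveler pays only €4,400 − €1,926.50 = €2,473.50. Plan pays €8,479 − €2,473.50 = €6,005.50.

€6,005.50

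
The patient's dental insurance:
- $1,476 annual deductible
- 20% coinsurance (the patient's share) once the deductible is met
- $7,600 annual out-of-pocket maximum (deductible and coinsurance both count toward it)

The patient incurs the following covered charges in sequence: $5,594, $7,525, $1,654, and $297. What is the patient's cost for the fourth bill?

$59.40

Bill 1, $5,594: $1,476 finishes the deductible; $4,118 goes to coinsurance; 20% of $4,118 = $823.60. Patient owes $2,299.60 (running OOP $2,299.60).
Bill 2, $7,525: 20% coinsurance on $7,525 = $1,505. Patient owes $1,505 (running OOP $3,804.60).
Bill 3, $1,654: deductible met; 20% of $1,654 = $330.80. Patient owes $330.80 (running OOP $4,135.40).
Bill 4, $297: deductible met; 20% of $297 = $59.40. Patient pays $59.40; OOP now $4,194.80.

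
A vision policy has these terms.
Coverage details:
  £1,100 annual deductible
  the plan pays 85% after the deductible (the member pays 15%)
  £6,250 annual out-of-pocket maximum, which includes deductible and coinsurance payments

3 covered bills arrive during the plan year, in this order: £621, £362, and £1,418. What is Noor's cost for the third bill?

£312.15

Claim 1 (£621): fully absorbed by the deductible. Member pays £621; OOP now £621.
Claim 2 (£362): fully absorbed by the deductible. Member owes £362 (running OOP £983).
Claim 3 (£1,418): deductible takes £117, £1,301 remains; 15% of £1,301 = £195.15. Cost to member: £312.15. OOP to date £1,295.15.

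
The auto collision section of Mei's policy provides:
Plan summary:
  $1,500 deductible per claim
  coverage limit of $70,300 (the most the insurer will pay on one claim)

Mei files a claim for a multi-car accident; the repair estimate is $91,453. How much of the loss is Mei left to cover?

Less the $1,500 deductible: $91,453 − $1,500 = $89,953.
$89,953 exceeds the $70,300 limit, so the insurer pays the limit: $70,300.
Out of pocket: $91,453 − $70,300 = $21,153.

$21,153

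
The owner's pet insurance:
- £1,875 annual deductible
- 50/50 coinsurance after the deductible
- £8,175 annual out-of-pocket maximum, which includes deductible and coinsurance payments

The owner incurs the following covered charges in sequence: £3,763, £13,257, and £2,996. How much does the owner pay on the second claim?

Claim 1 — £3,763: £1,875 finishes the deductible; £1,888 goes to coinsurance; coinsurance £1,888 × 50% = £944. Cost to owner: £2,819. OOP to date £2,819.
Claim 2 — £13,257: 50% coinsurance on £13,257 = £6,628.50. OOP would hit £9,447.50 > £8,175, so the cap limits the owner to £8,175 − £2,819 = £5,356.

£5,356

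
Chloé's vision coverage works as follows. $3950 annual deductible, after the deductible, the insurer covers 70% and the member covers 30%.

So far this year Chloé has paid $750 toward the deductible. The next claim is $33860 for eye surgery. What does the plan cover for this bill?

$21462

Deductible still to meet: $3950 − $750 = $3200.
That leaves $33860 − $3200 = $30660 for coinsurance.
Coinsurance: $30660 × 30% = $9198.
That puts the member's cost at $3200 + $9198 = $12398.
The insurer covers the remainder: $33860 − $12398 = $21462.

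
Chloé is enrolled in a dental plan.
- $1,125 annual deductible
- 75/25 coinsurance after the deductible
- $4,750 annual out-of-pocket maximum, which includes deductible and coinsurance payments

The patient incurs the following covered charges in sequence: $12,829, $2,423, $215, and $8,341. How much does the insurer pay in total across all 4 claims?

$19,058

Claim 1 — $12,829: $1,125 finishes the deductible; $11,704 goes to coinsurance; 25% of $11,704 = $2,926. Patient owes $4,051 (running OOP $4,051). Plan pays $12,829 − $4,051 = $8,778.
Claim 2 — $2,423: deductible met; 25% of $2,423 = $605.75. Cost to patient: $605.75. OOP to date $4,656.75. Insurer: $2,423 − $605.75 = $1,817.25.
Claim 3 — $215: deductible met; 25% of $215 = $53.75. Cost to patient: $53.75. OOP to date $4,710.50. Plan pays $215 − $53.75 = $161.25.
Claim 4 — $8,341: deductible met; 25% of $8,341 = $2,085.25. That would push OOP to $6,795.75, over the $4,750 cap, so patient pays $4,750 − $4,710.50 = $39.50. Plan pays $8,341 − $39.50 = $8,301.50.
Insurer total: $8,778 + $1,817.25 + $161.25 + $8,301.50 = $19,058.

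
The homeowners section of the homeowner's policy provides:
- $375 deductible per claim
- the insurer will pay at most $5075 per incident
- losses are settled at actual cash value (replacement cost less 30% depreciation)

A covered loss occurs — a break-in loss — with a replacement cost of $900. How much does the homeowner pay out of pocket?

Depreciate 30%: the covered value is $900 × 0.7 = $630.
Less the $375 deductible: $630 − $375 = $255.
That's under the $5075 cap, so the insurer reimburses the full $255.
The homeowner bears the rest of the original loss: $900 − $255 = $645.

$645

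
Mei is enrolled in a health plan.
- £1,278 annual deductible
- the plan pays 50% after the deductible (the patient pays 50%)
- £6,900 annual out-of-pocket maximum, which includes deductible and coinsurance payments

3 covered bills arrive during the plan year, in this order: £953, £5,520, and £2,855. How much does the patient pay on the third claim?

£1,427.50

#1 (£953): fully absorbed by the deductible. Patient owes £953 (running OOP £953).
#2 (£5,520): £325 finishes the deductible; £5,195 goes to coinsurance; patient's 50% is £2,597.50. Cost to patient: £2,922.50. OOP to date £3,875.50.
#3 (£2,855): deductible met; 50% of £2,855 = £1,427.50. Patient owes £1,427.50 (running OOP £5,303).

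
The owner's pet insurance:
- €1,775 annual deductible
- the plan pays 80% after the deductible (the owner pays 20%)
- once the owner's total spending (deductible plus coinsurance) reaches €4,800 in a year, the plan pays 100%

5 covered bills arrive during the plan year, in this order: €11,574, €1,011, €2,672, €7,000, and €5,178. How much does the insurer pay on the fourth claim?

#1 (€11,574): €1,775 to deductible, leaving €9,799; 20% of €9,799 = €1,959.80. Cost to owner: €3,734.80. OOP to date €3,734.80. Insurer: €11,574 − €3,734.80 = €7,839.20.
#2 (€1,011): 20% coinsurance on €1,011 = €202.20. Cost to owner: €202.20. OOP to date €3,937. Insurer: €1,011 − €202.20 = €808.80.
#3 (€2,672): deductible already satisfied, so owner's share is 20% × €2,672 = €534.40. Owner owes €534.40 (running OOP €4,471.40). Insurer: €2,672 − €534.40 = €2,137.60.
#4 (€7,000): 20% coinsurance on €7,000 = €1,400. That would push OOP to €5,871.40, over the €4,800 cap, so owner pays €4,800 − €4,471.40 = €328.60. Insurer: €7,000 − €328.60 = €6,671.40.

€6,671.40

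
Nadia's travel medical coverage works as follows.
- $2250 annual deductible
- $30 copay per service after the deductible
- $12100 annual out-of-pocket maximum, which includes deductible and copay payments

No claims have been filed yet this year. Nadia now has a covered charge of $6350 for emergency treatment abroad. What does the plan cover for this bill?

$4070

The full $2250 deductible is still open; $2250 of this bill applies to it.
The remaining $4100 (= $6350 − $2250) moves to the copay.
Copay on this service: $30.
Traveler responsibility before any cap: $2250 + $30 = $2280.
Year-to-date out-of-pocket becomes $0 + $2280 = $2280, still under the $12100 maximum, so no cap applies.
Insurer pays the balance: $6350 − $2280 = $4070.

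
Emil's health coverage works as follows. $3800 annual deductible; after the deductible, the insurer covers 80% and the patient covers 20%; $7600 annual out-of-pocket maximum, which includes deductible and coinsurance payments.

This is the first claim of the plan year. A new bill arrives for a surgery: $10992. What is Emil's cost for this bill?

Deductible not yet touched, so the first $3800 of the bill goes to the deductible.
After the $3800 deductible portion, $10992 − $3800 = $7192 is subject to coinsurance.
Patient's 20% share of $7192 is $1438.40.
Patient responsibility before any cap: $3800 + $1438.40 = $5238.40.
Cumulative spending $0 + $5238.40 = $5238.40 stays under the $7600 maximum.

$5238.40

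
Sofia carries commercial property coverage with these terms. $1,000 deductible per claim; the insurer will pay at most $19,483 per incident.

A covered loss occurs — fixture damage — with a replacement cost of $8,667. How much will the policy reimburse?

After the deductible, $8,667 − $1,000 = $7,667 remains.
$7,667 ≤ $19,483, so the limit doesn't bind; insurer pays $7,667.

$7,667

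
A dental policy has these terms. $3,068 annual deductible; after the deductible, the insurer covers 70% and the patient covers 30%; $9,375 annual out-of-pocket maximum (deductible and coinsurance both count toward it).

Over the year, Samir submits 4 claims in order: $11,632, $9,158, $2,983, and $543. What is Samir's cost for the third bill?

Claim 1 ($11,632): $3,068 to deductible, leaving $8,564; coinsurance $8,564 × 30% = $2,569.20. Cost to patient: $5,637.20. OOP to date $5,637.20.
Claim 2 ($9,158): 30% coinsurance on $9,158 = $2,747.40. Patient owes $2,747.40 (running OOP $8,384.60).
Claim 3 ($2,983): deductible met; 30% of $2,983 = $894.90. Patient owes $894.90 (running OOP $9,279.50).

$894.90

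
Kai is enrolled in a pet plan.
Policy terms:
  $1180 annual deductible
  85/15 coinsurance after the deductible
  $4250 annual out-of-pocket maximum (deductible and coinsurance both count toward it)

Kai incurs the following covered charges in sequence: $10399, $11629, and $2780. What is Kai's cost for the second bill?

$1687.15

Claim 1 ($10399): deductible takes $1180, $9219 remains; coinsurance $9219 × 15% = $1382.85. Owner owes $2562.85 (running OOP $2562.85).
Claim 2 ($11629): 15% coinsurance on $11629 = $1744.35. That would push OOP to $4307.20, over the $4250 cap, so owner pays $4250 − $2562.85 = $1687.15.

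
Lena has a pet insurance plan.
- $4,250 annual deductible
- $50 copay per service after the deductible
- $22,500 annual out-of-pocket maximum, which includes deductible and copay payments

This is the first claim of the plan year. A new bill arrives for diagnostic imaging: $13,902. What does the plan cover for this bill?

$9,602

The full $4,250 deductible is still open; $4,250 of this bill applies to it.
The remaining $9,652 (= $13,902 − $4,250) moves to the copay.
Copay on this service: $50.
So the owner owes $4,250 + $50 = $4,300 before any cap.
Year-to-date out-of-pocket becomes $0 + $4,300 = $4,300, still under the $22,500 maximum, so no cap applies.
Insurer pays the balance: $13,902 − $4,300 = $9,602.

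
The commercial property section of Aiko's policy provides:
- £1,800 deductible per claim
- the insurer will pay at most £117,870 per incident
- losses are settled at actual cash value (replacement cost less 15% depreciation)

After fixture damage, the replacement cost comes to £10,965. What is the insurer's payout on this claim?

At 15% depreciation, ACV = £10,965 − £1,644.75 = £9,320.25.
Less the £1,800 deductible: £9,320.25 − £1,800 = £7,520.25.
That's under the £117,870 cap, so the insurer reimburses the full £7,520.25.

£7,520.25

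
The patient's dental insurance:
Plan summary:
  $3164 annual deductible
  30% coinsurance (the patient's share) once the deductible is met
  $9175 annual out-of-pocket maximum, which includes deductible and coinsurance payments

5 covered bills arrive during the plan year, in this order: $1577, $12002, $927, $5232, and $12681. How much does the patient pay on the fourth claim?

$1569.60

Bill 1, $1577: fully absorbed by the deductible. Patient pays $1577; OOP now $1577.
Bill 2, $12002: deductible takes $1587, $10415 remains; patient's 30% is $3124.50. Patient owes $4711.50 (running OOP $6288.50).
Bill 3, $927: deductible met; 30% of $927 = $278.10. Cost to patient: $278.10. OOP to date $6566.60.
Bill 4, $5232: deductible already satisfied, so patient's share is 30% × $5232 = $1569.60. Cost to patient: $1569.60. OOP to date $8136.20.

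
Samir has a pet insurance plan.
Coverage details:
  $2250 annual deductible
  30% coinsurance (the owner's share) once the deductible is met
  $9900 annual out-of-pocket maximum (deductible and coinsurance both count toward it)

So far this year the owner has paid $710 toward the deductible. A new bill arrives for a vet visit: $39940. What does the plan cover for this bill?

Remaining deductible: $2250 − $710 = $1540.
After the $1540 deductible portion, $39940 − $1540 = $38400 is subject to coinsurance.
Owner's 30% share of $38400 is $11520.
So the owner owes $1540 + $11520 = $13060 before any cap.
Year-to-date out-of-pocket would reach $710 + $13060 = $13770, above the $9900 maximum, so the owner pays only $9900 − $710 = $9190.
The plan picks up $39940 − $9190 = $30750.

$30750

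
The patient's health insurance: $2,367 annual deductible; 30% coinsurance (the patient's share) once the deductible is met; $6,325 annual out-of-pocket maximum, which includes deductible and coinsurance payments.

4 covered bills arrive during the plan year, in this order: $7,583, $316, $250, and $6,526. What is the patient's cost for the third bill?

$75

#1 ($7,583): deductible takes $2,367, $5,216 remains; patient's 30% is $1,564.80. Patient owes $3,931.80 (running OOP $3,931.80).
#2 ($316): deductible already satisfied, so patient's share is 30% × $316 = $94.80. Cost to patient: $94.80. OOP to date $4,026.60.
#3 ($250): deductible met; 30% of $250 = $75. Patient owes $75 (running OOP $4,101.60).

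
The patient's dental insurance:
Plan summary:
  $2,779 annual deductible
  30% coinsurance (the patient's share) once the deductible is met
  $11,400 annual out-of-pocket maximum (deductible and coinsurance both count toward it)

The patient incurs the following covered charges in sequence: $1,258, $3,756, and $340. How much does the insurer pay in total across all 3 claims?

$1,802.50

Bill 1, $1,258: fully absorbed by the deductible. Cost to patient: $1,258. OOP to date $1,258. Plan pays $1,258 − $1,258 = $0.
Bill 2, $3,756: deductible takes $1,521, $2,235 remains; 30% of $2,235 = $670.50. Patient pays $2,191.50; OOP now $3,449.50. Insurer: $3,756 − $2,191.50 = $1,564.50.
Bill 3, $340: 30% coinsurance on $340 = $102. Patient pays $102; OOP now $3,551.50. Insurer: $340 − $102 = $238.
Insurer total: $0 + $1,564.50 + $238 = $1,802.50.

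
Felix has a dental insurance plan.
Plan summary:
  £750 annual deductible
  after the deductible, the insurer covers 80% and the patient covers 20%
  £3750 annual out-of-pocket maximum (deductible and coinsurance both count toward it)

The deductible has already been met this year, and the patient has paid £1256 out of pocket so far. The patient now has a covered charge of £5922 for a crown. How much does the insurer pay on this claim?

£4737.60

With the deductible met, the entire £5922 is subject to coinsurance.
Coinsurance: £5922 × 20% = £1184.40.
Year-to-date out-of-pocket becomes £1256 + £1184.40 = £2440.40, still under the £3750 maximum, so no cap applies.
The plan picks up £5922 − £1184.40 = £4737.60.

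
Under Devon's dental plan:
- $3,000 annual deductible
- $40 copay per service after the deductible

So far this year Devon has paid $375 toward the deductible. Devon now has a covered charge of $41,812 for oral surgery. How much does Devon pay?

Deductible still to meet: $3,000 − $375 = $2,625.
That leaves $41,812 − $2,625 = $39,187 for the copay.
Copay on this service: $40.
Patient responsibility: $2,625 + $40 = $2,665.

$2,665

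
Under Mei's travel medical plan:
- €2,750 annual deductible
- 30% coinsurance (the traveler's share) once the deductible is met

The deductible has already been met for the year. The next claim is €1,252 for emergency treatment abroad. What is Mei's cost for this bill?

With the deductible met, the entire €1,252 is subject to coinsurance.
Traveler's 30% share of €1,252 is €375.60.

€375.60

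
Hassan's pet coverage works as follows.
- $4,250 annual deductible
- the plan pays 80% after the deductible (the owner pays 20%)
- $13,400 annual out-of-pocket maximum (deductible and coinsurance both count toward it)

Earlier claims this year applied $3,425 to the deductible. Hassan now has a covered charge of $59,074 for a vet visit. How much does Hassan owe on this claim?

Remaining deductible: $4,250 − $3,425 = $825.
The remaining $58,249 (= $59,074 − $825) moves to coinsurance.
Coinsurance: $58,249 × 20% = $11,649.80.
So the owner owes $825 + $11,649.80 = $12,474.80 before any cap.
That would bring total out-of-pocket to $15,899.80, past the $13,400 cap. The owner is capped at $13,400 − $3,425 = $9,975 on this claim.

$9,975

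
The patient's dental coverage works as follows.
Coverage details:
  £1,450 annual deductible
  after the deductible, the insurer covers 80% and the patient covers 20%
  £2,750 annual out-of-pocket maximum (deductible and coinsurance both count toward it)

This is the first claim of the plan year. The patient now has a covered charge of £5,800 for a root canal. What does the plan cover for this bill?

£3,480

Nothing has been paid toward the £1,450 deductible, so the first £1,450 of this charge is applied there.
That leaves £5,800 − £1,450 = £4,350 for coinsurance.
Coinsurance: £4,350 × 20% = £870.
So the patient owes £1,450 + £870 = £2,320 before any cap.
Year-to-date out-of-pocket becomes £0 + £2,320 = £2,320, still under the £2,750 maximum, so no cap applies.
Insurer pays the balance: £5,800 − £2,320 = £3,480.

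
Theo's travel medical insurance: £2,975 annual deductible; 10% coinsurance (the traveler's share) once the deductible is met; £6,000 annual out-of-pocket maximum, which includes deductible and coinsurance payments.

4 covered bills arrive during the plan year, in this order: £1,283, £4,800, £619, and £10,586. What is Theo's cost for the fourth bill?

£1,058.60

Bill 1, £1,283: all of it applies to the deductible. Traveler pays £1,283; OOP now £1,283.
Bill 2, £4,800: £1,692 finishes the deductible; £3,108 goes to coinsurance; traveler's 10% is £310.80. Traveler pays £2,002.80; OOP now £3,285.80.
Bill 3, £619: deductible met; 10% of £619 = £61.90. Traveler pays £61.90; OOP now £3,347.70.
Bill 4, £10,586: deductible already satisfied, so traveler's share is 10% × £10,586 = £1,058.60. Cost to traveler: £1,058.60. OOP to date £4,406.30.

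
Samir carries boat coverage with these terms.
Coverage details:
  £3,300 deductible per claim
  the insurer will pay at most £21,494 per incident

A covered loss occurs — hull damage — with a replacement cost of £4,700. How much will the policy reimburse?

£1,400

After the deductible, £4,700 − £3,300 = £1,400 remains.
£1,400 ≤ £21,494, so the limit doesn't bind; insurer pays £1,400.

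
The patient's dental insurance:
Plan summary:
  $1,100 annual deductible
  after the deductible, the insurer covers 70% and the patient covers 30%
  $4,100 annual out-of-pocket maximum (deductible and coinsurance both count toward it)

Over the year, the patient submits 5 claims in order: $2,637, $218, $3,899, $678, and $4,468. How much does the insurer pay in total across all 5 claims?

Claim 1 — $2,637: deductible takes $1,100, $1,537 remains; 30% of $1,537 = $461.10. Cost to patient: $1,561.10. OOP to date $1,561.10. Plan pays $2,637 − $1,561.10 = $1,075.90.
Claim 2 — $218: deductible met; 30% of $218 = $65.40. Patient owes $65.40 (running OOP $1,626.50). Plan pays $218 − $65.40 = $152.60.
Claim 3 — $3,899: deductible already satisfied, so patient's share is 30% × $3,899 = $1,169.70. Patient owes $1,169.70 (running OOP $2,796.20). Plan pays $3,899 − $1,169.70 = $2,729.30.
Claim 4 — $678: deductible already satisfied, so patient's share is 30% × $678 = $203.40. Cost to patient: $203.40. OOP to date $2,999.60. Plan pays $678 − $203.40 = $474.60.
Claim 5 — $4,468: 30% coinsurance on $4,468 = $1,340.40. That would push OOP to $4,340, over the $4,100 cap, so patient pays $4,100 − $2,999.60 = $1,100.40. Plan pays $4,468 − $1,100.40 = $3,367.60.
Insurer total = bills − patient's total = $11,900 − $4,100 = $7,800.

$7,800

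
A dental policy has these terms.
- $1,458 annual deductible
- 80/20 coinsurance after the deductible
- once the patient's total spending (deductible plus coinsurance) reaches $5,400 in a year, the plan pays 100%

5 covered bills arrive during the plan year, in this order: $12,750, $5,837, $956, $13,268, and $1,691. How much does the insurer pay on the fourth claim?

$12,943

Claim 1 ($12,750): $1,458 finishes the deductible; $11,292 goes to coinsurance; 20% of $11,292 = $2,258.40. Patient owes $3,716.40 (running OOP $3,716.40). Plan pays $12,750 − $3,716.40 = $9,033.60.
Claim 2 ($5,837): deductible already satisfied, so patient's share is 20% × $5,837 = $1,167.40. Cost to patient: $1,167.40. OOP to date $4,883.80. Insurer: $5,837 − $1,167.40 = $4,669.60.
Claim 3 ($956): deductible already satisfied, so patient's share is 20% × $956 = $191.20. Patient pays $191.20; OOP now $5,075. Insurer: $956 − $191.20 = $764.80.
Claim 4 ($13,268): deductible already satisfied, so patient's share is 20% × $13,268 = $2,653.60. OOP would hit $7,728.60 > $5,400, so the cap limits the patient to $5,400 − $5,075 = $325. Insurer: $13,268 − $325 = $12,943.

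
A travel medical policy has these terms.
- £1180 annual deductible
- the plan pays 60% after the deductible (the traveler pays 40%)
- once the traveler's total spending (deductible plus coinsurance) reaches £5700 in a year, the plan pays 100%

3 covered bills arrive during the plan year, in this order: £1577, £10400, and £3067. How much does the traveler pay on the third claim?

£201.20

Claim 1 (£1577): deductible takes £1180, £397 remains; 40% of £397 = £158.80. Cost to traveler: £1338.80. OOP to date £1338.80.
Claim 2 (£10400): 40% coinsurance on £10400 = £4160. Traveler owes £4160 (running OOP £5498.80).
Claim 3 (£3067): 40% coinsurance on £3067 = £1226.80. Adding that to £5498.80 gives £6725.60, past the £5700 cap; traveler pays only £5700 − £5498.80 = £201.20.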